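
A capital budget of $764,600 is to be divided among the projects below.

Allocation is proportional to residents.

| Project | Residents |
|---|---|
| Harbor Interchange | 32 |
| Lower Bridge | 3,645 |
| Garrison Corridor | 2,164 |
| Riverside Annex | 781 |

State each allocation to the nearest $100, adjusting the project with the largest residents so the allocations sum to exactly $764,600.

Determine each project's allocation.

Residents total: 6,622.
Pro-rata amounts: Harbor Interchange 32/6,622 × $764,600 = 3,694.84; Lower Bridge 3,645/6,622 × $764,600 = 420,864.84; Garrison Corridor 2,164/6,622 × $764,600 = 249,863.24; Riverside Annex 781/6,622 × $764,600 = 90,177.08.
Rounded to nearest $100: Harbor Interchange $3,700; Lower Bridge $420,900; Garrison Corridor $249,900; Riverside Annex $90,200. Sum = $764,700.
Difference $764,600 − $764,700 = −$100 applied to largest residents (Lower Bridge): Lower Bridge becomes $420,800.

Harbor Interchange: $3,700 | Lower Bridge: $420,800 | Garrison Corridor: $249,900 | Riverside Annex: $90,200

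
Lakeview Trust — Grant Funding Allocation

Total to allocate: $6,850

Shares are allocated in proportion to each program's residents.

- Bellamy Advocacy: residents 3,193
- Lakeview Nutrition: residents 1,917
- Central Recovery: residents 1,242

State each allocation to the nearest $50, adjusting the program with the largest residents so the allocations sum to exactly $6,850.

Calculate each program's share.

Bellamy Advocacy: $3,450 | Lakeview Nutrition: $2,050 | Central Recovery: $1,350

Total residents = 3,193 + 1,917 + 1,242 = 6,352.
Pro-rata amounts: Bellamy Advocacy 3,443.33; Lakeview Nutrition 2,067.29; Central Recovery 1,339.37.
After rounding ($50): Bellamy Advocacy $3,450; Lakeview Nutrition $2,050; Central Recovery $1,350. Sum = $6,850.
No rounding difference to absorb.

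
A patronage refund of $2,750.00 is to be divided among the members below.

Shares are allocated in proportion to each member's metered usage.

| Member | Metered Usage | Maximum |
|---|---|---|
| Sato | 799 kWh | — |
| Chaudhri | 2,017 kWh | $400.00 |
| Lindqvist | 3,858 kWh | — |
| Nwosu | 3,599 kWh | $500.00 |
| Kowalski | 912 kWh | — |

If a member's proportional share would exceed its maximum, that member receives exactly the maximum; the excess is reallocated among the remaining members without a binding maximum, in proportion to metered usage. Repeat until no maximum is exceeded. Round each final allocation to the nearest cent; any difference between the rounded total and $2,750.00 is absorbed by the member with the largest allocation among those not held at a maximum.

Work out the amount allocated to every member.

Metered usage total: 11,185.
Pro-rata shares before constraints: Sato 196.4461; Chaudhri 495.9097; Lindqvist 948.5472; Nwosu 884.8681; Kowalski 224.2289.
Held at cap: Chaudhri ($400.00), Nwosu ($500.00); residual $1,850.00 reallocated over remaining metered usage 5,569.
Shares after redistribution: Sato 265.4247 → $265.42; Lindqvist 1,281.6125 → $1,281.61; Kowalski 302.9628 → $302.96.
Rounding difference +$0.01 applied to Lindqvist → $1,281.62.

Sato: $265.42 · Chaudhri: $400.00 · Lindqvist: $1,281.62 · Nwosu: $500.00 · Kowalski: $302.96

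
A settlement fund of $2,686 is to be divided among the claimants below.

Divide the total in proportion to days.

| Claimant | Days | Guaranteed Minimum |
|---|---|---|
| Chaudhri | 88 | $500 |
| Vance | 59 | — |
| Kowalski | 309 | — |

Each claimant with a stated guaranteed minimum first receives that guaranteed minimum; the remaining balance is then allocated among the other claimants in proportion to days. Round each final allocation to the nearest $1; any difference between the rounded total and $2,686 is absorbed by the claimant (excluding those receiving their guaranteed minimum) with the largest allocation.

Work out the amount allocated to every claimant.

Chaudhri: $500; Vance: $350; Kowalski: $1,836

Fund the minimums — Chaudhri $500. Balance $2,186.
Balance split over remaining days 368: Vance 350.47 → $350; Kowalski 1,835.53 → $1,836.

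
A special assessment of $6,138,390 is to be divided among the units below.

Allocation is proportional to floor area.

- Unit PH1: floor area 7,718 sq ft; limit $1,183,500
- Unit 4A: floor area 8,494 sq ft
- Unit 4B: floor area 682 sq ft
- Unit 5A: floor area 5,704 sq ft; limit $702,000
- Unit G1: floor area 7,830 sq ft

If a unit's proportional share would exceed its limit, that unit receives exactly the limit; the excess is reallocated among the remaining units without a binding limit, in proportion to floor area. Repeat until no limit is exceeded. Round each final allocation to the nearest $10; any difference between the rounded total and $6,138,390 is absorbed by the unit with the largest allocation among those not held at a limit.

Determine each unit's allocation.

Sum of floor area: 30,428.
Proportional shares (ignoring caps): Unit PH1 1,556,990.08; Unit 4A 1,713,536.37; Unit 4B 137,583.21; Unit 5A 1,150,695.96; Unit G1 1,579,584.39.
Held at cap: Unit PH1 ($1,183,500), Unit 5A ($702,000); residual $4,252,890 reallocated over remaining floor area 17,006.
Redistributed shares: Unit 4A 2,124,194.26 → $2,124,190; Unit 4B 170,555.74 → $170,560; Unit G1 1,958,139.99 → $1,958,140.

Unit PH1: $1,183,500 | Unit 4A: $2,124,190 | Unit 4B: $170,560 | Unit 5A: $702,000 | Unit G1: $1,958,140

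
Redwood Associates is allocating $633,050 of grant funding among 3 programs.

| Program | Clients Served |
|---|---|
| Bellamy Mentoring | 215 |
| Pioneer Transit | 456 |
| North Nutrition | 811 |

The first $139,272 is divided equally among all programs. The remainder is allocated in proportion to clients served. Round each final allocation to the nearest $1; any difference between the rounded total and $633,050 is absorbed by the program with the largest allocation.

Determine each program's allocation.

Bellamy Mentoring: $118,058; Pioneer Transit: $198,356; North Nutrition: $316,636

First tranche $139,272 split equally: $46,424 each.
Remainder $493,778 by clients served (total 1,482): Bellamy Mentoring 71,634.46 → $71,634; Pioneer Transit 151,931.69 → $151,932; North Nutrition 270,211.85 → $270,212.
Totals: Bellamy Mentoring $46,424 + $71,634 = $118,058; Pioneer Transit $46,424 + $151,932 = $198,356; North Nutrition $46,424 + $270,212 = $316,636.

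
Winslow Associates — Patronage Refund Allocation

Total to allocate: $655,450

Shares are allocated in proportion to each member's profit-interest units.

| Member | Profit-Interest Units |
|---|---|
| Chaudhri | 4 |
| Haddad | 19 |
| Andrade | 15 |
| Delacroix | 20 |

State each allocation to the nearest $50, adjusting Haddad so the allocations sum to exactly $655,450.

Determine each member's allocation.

Chaudhri: $45,200 | Haddad: $214,750 | Andrade: $169,500 | Delacroix: $226,000

Total profit-interest units = 58.
Proportional shares: Chaudhri 4/58 × $655,450 = 45,203.45; Haddad 19/58 × $655,450 = 214,716.38; Andrade 15/58 × $655,450 = 169,512.93; Delacroix 20/58 × $655,450 = 226,017.24.
Rounded to nearest $50: Chaudhri $45,200; Haddad $214,700; Andrade $169,500; Delacroix $226,000. Sum = $655,400.
Difference $655,450 − $655,400 = +$50 applied to Haddad: Haddad becomes $214,750.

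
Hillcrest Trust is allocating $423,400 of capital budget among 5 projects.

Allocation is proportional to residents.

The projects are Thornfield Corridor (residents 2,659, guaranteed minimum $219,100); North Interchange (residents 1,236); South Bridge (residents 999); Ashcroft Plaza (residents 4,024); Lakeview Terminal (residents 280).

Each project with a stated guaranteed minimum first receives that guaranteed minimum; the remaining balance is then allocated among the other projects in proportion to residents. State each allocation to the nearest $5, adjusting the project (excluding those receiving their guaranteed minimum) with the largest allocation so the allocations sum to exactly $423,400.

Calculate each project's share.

Minimums first: Thornfield Corridor $219,100. Residual $204,300.
Residual split over remaining residents 6,539: North Interchange 38,616.73 → $38,615; South Bridge 31,212.07 → $31,210; Ashcroft Plaza 125,723.08 → $125,725; Lakeview Terminal 8,748.13 → $8,750.

Thornfield Corridor: $219,100; North Interchange: $38,615; South Bridge: $31,210; Ashcroft Plaza: $125,725; Lakeview Terminal: $8,750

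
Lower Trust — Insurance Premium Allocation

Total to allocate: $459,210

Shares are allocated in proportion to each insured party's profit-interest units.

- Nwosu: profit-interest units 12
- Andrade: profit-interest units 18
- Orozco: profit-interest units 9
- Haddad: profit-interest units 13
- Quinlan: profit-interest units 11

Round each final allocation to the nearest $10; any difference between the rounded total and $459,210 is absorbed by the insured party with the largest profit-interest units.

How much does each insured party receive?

Sum of profit-interest units: 12 + 18 + 9 + 13 + 11 = 63.
Unrounded shares: Nwosu 87,468.57; Andrade 131,202.86; Orozco 65,601.43; Haddad 94,757.62; Quinlan 80,179.52.
At nearest $10: Nwosu $87,470; Andrade $131,200; Orozco $65,600; Haddad $94,760; Quinlan $80,180. Sum = $459,210.
Rounded total matches; no reconciliation needed.

Nwosu: $87,470 · Andrade: $131,200 · Orozco: $65,600 · Haddad: $94,760 · Quinlan: $80,180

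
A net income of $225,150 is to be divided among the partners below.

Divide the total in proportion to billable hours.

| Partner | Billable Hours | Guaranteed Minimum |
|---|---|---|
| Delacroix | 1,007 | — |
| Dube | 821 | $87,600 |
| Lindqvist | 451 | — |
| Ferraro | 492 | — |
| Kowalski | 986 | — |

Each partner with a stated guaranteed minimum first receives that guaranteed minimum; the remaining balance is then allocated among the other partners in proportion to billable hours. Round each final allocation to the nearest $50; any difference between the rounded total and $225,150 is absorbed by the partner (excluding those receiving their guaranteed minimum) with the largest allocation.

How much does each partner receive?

Guaranteed amounts: Dube $87,600. Remaining pool $137,550.
Remaining pool split over remaining billable hours 2,936: Delacroix 47,177.40 → $47,200; Lindqvist 21,129.10 → $21,150; Ferraro 23,049.93 → $23,050; Kowalski 46,193.56 → $46,200.
Rounding difference −$50 applied to Delacroix → $47,150.

Delacroix: $47,150 · Dube: $87,600 · Lindqvist: $21,150 · Ferraro: $23,050 · Kowalski: $46,200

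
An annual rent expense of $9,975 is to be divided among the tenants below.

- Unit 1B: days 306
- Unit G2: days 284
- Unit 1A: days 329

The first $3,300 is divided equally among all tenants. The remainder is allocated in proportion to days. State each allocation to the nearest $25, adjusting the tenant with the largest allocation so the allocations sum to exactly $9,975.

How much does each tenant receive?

Unit 1B: $3,325; Unit G2: $3,175; Unit 1A: $3,475

Equal tier: $3,300 ÷ 3 = $1,100 apiece.
Remainder $6,675 by days (total 919): Unit 1B 2,222.58 → $2,225; Unit G2 2,062.79 → $2,075; Unit 1A 2,389.64 → $2,400.
Rounding difference −$25 on remainder applied to Unit 1A.
Totals: Unit 1B $1,100 + $2,225 = $3,325; Unit G2 $1,100 + $2,075 = $3,175; Unit 1A $1,100 + $2,375 = $3,475.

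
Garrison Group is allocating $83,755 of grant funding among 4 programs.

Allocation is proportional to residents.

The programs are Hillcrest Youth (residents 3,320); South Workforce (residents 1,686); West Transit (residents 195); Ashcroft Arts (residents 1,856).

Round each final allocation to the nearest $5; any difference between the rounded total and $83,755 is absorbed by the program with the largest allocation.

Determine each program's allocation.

Hillcrest Youth: $39,400 · South Workforce: $20,010 · West Transit: $2,315 · Ashcroft Arts: $22,030

Sum of residents: 7,057.
Unrounded shares: Hillcrest Youth 3,320/7,057 × $83,755 = 39,402.95; South Workforce 1,686/7,057 × $83,755 = 20,010.05; West Transit 195/7,057 × $83,755 = 2,314.33; Ashcroft Arts 1,856/7,057 × $83,755 = 22,027.67.
Rounded to nearest $5: Hillcrest Youth $39,405; South Workforce $20,010; West Transit $2,315; Ashcroft Arts $22,030. Sum = $83,760.
Difference $83,755 − $83,760 = −$5 applied to largest allocation (Hillcrest Youth): Hillcrest Youth becomes $39,400.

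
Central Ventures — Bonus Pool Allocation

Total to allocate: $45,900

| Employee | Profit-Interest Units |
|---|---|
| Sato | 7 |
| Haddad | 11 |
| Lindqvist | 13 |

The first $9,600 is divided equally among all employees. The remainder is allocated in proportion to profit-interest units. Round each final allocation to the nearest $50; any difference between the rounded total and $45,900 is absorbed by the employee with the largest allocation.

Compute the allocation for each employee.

Equal tier: $9,600 ÷ 3 = $3,200 apiece.
Remainder $36,300 by profit-interest units (total 31): Sato 8,196.77 → $8,200; Haddad 12,880.65 → $12,900; Lindqvist 15,222.58 → $15,200.
Totals: Sato $3,200 + $8,200 = $11,400; Haddad $3,200 + $12,900 = $16,100; Lindqvist $3,200 + $15,200 = $18,400.

Sato: $11,400 | Haddad: $16,100 | Lindqvist: $18,400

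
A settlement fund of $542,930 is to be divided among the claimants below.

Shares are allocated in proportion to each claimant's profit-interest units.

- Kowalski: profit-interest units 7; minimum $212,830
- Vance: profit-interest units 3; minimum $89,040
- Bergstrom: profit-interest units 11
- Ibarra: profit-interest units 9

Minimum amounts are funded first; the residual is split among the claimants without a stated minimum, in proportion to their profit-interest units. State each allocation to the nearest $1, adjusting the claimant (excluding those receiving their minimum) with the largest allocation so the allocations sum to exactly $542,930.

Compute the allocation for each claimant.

Fund the minimums — Kowalski $212,830; Vance $89,040. Residual $241,060.
Residual split over remaining profit-interest units 20: Bergstrom 132,583.00 → $132,583; Ibarra 108,477.00 → $108,477.

Kowalski: $212,830 · Vance: $89,040 · Bergstrom: $132,583 · Ibarra: $108,477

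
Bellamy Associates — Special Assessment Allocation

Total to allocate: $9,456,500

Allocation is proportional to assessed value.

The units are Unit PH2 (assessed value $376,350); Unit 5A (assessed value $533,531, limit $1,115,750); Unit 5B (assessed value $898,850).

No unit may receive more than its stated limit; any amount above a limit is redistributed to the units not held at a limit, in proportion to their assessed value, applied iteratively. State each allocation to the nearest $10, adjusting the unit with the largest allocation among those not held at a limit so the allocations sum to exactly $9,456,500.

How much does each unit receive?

Total assessed value = 1,808,731.
Unconstrained shares: Unit PH2 1,967,652.33; Unit 5A 2,789,434.08; Unit 5B 4,699,413.58.
Cap binds for Unit 5A ($1,115,750); residual $8,340,750 reallocated over remaining assessed value 1,275,200.
Shares after redistribution: Unit PH2 2,461,607.01 → $2,461,610; Unit 5B 5,879,142.99 → $5,879,140.

Unit PH2: $2,461,610 · Unit 5A: $1,115,750 · Unit 5B: $5,879,140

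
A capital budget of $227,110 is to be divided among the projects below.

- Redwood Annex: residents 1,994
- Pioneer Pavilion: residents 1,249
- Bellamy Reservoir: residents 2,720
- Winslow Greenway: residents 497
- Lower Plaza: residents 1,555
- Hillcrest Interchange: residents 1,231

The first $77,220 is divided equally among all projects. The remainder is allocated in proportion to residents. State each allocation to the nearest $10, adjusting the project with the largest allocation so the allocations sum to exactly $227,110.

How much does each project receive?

Redwood Annex: $45,200 | Pioneer Pavilion: $33,120 | Bellamy Reservoir: $56,950 | Winslow Greenway: $20,930 | Lower Plaza: $38,080 | Hillcrest Interchange: $32,830

Equal tier: $77,220 ÷ 6 = $12,870 apiece.
Remainder $149,890 by residents (total 9,246): Redwood Annex 32,325.40 → $32,330; Pioneer Pavilion 20,247.96 → $20,250; Bellamy Reservoir 44,094.83 → $44,090; Winslow Greenway 8,057.03 → $8,060; Lower Plaza 25,208.63 → $25,210; Hillcrest Interchange 19,956.15 → $19,960.
Rounding difference −$10 on remainder applied to Bellamy Reservoir.
Totals: Redwood Annex $12,870 + $32,330 = $45,200; Pioneer Pavilion $12,870 + $20,250 = $33,120; Bellamy Reservoir $12,870 + $44,080 = $56,950; Winslow Greenway $12,870 + $8,060 = $20,930; Lower Plaza $12,870 + $25,210 = $38,080; Hillcrest Interchange $12,870 + $19,960 = $32,830.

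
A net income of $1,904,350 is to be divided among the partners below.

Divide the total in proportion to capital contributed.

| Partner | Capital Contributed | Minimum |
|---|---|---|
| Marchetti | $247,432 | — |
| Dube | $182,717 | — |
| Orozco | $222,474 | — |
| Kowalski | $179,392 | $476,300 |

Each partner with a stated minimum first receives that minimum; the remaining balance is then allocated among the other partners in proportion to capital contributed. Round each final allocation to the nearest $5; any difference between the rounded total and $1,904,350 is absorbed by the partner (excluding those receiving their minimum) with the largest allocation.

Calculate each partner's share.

Marchetti: $541,425 | Dube: $399,815 | Orozco: $486,810 | Kowalski: $476,300

Minimums first: Kowalski $476,300. Residual $1,428,050.
Residual split over remaining capital contributed 652,623: Marchetti 541,423.25 → $541,425; Dube 399,815.84 → $399,815; Orozco 486,810.91 → $486,810.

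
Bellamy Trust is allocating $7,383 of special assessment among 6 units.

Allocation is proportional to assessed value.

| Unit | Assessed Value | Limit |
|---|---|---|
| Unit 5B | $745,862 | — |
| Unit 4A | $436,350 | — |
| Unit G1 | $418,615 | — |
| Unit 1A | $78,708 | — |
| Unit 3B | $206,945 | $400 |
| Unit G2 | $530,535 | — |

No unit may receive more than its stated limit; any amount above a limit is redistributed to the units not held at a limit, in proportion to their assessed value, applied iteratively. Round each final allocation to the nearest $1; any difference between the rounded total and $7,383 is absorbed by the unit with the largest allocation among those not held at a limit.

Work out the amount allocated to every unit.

Unit 5B: $2,356 | Unit 4A: $1,379 | Unit G1: $1,323 | Unit 1A: $249 | Unit 3B: $400 | Unit G2: $1,676

Assessed value total: 2,417,015.
Pro-rata shares before constraints: Unit 5B 2,278.31; Unit 4A 1,332.87; Unit G1 1,278.70; Unit 1A 240.42; Unit 3B 632.13; Unit G2 1,620.57.
Capped: Unit 3B ($400); residual $6,983 reallocated over remaining assessed value 2,210,070.
Redistributed shares: Unit 5B 2,356.65 → $2,357; Unit 4A 1,378.70 → $1,379; Unit G1 1,322.67 → $1,323; Unit 1A 248.69 → $249; Unit G2 1,676.29 → $1,676.
Rounding difference −$1 applied to Unit 5B → $2,356.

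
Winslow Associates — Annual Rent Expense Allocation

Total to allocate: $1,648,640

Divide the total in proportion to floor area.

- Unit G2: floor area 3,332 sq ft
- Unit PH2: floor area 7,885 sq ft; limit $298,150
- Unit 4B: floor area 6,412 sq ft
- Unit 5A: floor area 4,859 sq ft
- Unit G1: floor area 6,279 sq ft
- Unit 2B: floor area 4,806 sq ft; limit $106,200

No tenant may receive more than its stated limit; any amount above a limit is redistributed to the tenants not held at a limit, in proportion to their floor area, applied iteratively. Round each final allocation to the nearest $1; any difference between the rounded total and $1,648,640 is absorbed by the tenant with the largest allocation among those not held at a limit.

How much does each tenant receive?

Total floor area = 33,573.
Unconstrained shares: Unit G2 163,621.61; Unit PH2 387,201.81; Unit 4B 314,868.49; Unit 5A 238,606.67; Unit G1 308,337.37; Unit 2B 236,004.05.
Cap binds for Unit PH2 ($298,150), Unit 2B ($106,200); remaining pool $1,244,290 reallocated over remaining floor area 20,882.
Shares after redistribution: Unit G2 198,542.97 → $198,543; Unit 4B 382,070.08 → $382,070; Unit 5A 289,531.90 → $289,532; Unit G1 374,145.05 → $374,145.

Unit G2: $198,543 · Unit PH2: $298,150 · Unit 4B: $382,070 · Unit 5A: $289,532 · Unit G1: $374,145 · Unit 2B: $106,200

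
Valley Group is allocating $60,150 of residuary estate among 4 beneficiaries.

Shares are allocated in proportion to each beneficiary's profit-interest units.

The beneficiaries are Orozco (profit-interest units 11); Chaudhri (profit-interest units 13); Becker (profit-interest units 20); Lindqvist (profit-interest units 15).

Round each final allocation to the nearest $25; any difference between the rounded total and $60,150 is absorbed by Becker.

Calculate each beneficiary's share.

Orozco: $11,225 | Chaudhri: $13,250 | Becker: $20,375 | Lindqvist: $15,300

Total profit-interest units = 59.
Raw shares: Orozco 11/59 × $60,150 = 11,214.41; Chaudhri 13/59 × $60,150 = 13,253.39; Becker 20/59 × $60,150 = 20,389.83; Lindqvist 15/59 × $60,150 = 15,292.37.
Rounded to nearest $25: Orozco $11,225; Chaudhri $13,250; Becker $20,400; Lindqvist $15,300. Sum = $60,175.
Difference $60,150 − $60,175 = −$25 applied to Becker: Becker becomes $20,375.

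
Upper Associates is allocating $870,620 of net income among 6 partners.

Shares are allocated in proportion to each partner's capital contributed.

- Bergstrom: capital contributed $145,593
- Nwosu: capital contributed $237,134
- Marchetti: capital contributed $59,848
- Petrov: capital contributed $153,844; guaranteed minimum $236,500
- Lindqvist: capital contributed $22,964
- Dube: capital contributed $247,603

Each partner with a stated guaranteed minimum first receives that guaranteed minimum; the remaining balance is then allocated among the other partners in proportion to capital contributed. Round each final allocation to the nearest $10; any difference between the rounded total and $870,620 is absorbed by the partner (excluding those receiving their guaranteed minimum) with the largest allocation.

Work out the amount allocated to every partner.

Minimums first: Petrov $236,500. Remaining pool $634,120.
Remaining pool split over remaining capital contributed 713,142: Bergstrom 129,460.10 → $129,460; Nwosu 210,857.60 → $210,860; Marchetti 53,216.35 → $53,220; Lindqvist 20,419.40 → $20,420; Dube 220,166.55 → $220,170.
Rounding difference −$10 applied to Dube → $220,160.

Bergstrom: $129,460 | Nwosu: $210,860 | Marchetti: $53,220 | Petrov: $236,500 | Lindqvist: $20,420 | Dube: $220,160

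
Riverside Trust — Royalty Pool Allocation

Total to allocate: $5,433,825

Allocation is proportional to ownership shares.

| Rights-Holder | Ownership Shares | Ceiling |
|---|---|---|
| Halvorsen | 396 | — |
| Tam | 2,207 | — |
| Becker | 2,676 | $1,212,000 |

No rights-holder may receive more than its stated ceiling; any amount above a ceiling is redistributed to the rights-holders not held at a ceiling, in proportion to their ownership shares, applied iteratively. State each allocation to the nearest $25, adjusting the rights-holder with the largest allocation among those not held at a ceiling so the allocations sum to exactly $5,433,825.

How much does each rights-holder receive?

Halvorsen: $642,275 | Tam: $3,579,550 | Becker: $1,212,000

Ownership shares total: 5,279.
Proportional shares (ignoring caps): Halvorsen 407,614.07; Tam 2,271,727.94; Becker 2,754,482.99.
Held at cap: Becker ($1,212,000); balance $4,221,825 reallocated over remaining ownership shares 2,603.
Shares after redistribution: Halvorsen 642,275.34 → $642,275; Tam 3,579,549.66 → $3,579,550.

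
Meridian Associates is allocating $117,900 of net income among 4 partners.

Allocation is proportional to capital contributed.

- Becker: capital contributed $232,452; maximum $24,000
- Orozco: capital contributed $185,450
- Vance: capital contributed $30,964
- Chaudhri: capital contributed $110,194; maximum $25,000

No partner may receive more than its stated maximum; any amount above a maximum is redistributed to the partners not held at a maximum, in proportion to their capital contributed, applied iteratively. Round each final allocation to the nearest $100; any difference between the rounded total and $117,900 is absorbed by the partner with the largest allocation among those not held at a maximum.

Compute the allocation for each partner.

Sum of capital contributed: 559,060.
Proportional shares (ignoring caps): Becker 49,021.73; Orozco 39,109.50; Vance 6,529.99; Chaudhri 23,238.78.
Capped: Becker ($24,000); remaining pool $93,900 reallocated over remaining capital contributed 326,608.
Capped: Chaudhri ($25,000); remaining pool $68,900 reallocated over remaining capital contributed 216,414.
Redistributed shares: Orozco 59,041.95 → $59,000; Vance 9,858.05 → $9,900.

Becker: $24,000; Orozco: $59,000; Vance: $9,900; Chaudhri: $25,000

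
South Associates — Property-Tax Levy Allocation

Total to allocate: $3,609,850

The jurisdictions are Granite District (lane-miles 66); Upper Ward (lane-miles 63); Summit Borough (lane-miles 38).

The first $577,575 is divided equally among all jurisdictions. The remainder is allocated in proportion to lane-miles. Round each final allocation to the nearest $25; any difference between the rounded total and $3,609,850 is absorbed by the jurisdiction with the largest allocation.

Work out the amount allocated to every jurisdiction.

Granite District: $1,390,925 · Upper Ward: $1,336,425 · Summit Borough: $882,500

$577,575 shared equally gives $192,525 per jurisdiction.
Remainder $3,032,275 by lane-miles (total 167): Granite District 1,198,384.13 → $1,198,375; Upper Ward 1,143,912.13 → $1,143,900; Summit Borough 689,978.74 → $689,975.
Rounding difference +$25 on remainder applied to Granite District.
Totals: Granite District $192,525 + $1,198,400 = $1,390,925; Upper Ward $192,525 + $1,143,900 = $1,336,425; Summit Borough $192,525 + $689,975 = $882,500.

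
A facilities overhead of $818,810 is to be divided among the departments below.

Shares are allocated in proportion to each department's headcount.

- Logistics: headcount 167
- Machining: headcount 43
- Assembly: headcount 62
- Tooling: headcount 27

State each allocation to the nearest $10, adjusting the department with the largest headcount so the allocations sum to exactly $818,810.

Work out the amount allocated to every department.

Logistics: $457,320 · Machining: $117,760 · Assembly: $169,790 · Tooling: $73,940

Total headcount = 167 + 43 + 62 + 27 = 299.
Pro-rata amounts: Logistics 457,328.66; Machining 117,755.28; Assembly 169,786.69; Tooling 73,939.36.
After rounding ($10): Logistics $457,330; Machining $117,760; Assembly $169,790; Tooling $73,940. Sum = $818,820.
Difference $818,810 − $818,820 = −$10 applied to largest headcount (Logistics): Logistics becomes $457,320.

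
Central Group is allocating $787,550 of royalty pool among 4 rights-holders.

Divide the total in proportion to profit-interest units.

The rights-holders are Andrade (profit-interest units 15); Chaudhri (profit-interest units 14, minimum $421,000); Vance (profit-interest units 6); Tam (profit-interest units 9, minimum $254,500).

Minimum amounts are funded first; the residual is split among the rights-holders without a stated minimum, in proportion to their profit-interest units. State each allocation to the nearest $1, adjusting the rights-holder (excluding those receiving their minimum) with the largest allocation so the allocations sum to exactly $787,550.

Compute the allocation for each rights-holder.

Andrade: $80,036; Chaudhri: $421,000; Vance: $32,014; Tam: $254,500

Guaranteed amounts: Chaudhri $421,000; Tam $254,500. Residual $112,050.
Residual split over remaining profit-interest units 21: Andrade 80,035.71 → $80,036; Vance 32,014.29 → $32,014.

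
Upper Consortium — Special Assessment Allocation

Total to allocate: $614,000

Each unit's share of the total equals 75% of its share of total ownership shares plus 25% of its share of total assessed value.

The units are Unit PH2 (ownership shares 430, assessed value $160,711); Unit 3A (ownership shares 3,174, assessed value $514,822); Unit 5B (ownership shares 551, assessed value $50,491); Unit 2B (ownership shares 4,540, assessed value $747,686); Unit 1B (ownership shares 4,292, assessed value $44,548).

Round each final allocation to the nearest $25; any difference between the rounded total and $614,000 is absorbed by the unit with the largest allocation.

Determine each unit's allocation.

Ownership shares total 12,987; assessed value total 1,518,258.
Combined weights (75% ownership shares + 25% assessed value): Unit PH2 0.0513; Unit 3A 0.2681; Unit 5B 0.0401; Unit 2B 0.3853; Unit 1B 0.2552.
Unrounded shares: Unit PH2 31,495.49; Unit 3A 164,595.29; Unit 5B 24,642.43; Unit 2B 236,574.83; Unit 1B 156,691.96.
At nearest $25: Unit PH2 $31,500; Unit 3A $164,600; Unit 5B $24,650; Unit 2B $236,575; Unit 1B $156,700. Sum = $614,025.
Difference $614,000 − $614,025 = −$25 applied to largest allocation (Unit 2B): Unit 2B becomes $236,550.

Unit PH2: $31,500; Unit 3A: $164,600; Unit 5B: $24,650; Unit 2B: $236,550; Unit 1B: $156,700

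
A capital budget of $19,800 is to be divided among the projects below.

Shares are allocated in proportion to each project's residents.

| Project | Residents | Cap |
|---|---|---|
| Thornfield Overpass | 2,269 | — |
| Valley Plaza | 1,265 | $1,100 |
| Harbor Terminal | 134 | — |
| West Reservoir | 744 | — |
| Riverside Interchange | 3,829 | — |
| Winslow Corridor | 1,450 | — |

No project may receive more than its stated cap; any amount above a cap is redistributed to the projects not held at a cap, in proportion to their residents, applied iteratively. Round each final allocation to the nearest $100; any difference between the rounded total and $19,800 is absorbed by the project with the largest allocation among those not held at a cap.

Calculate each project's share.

Thornfield Overpass: $5,000 | Valley Plaza: $1,100 | Harbor Terminal: $300 | West Reservoir: $1,700 | Riverside Interchange: $8,500 | Winslow Corridor: $3,200

Residents total: 9,691.
Unconstrained shares: Thornfield Overpass 4,635.87; Valley Plaza 2,584.56; Harbor Terminal 273.78; West Reservoir 1,520.09; Riverside Interchange 7,823.16; Winslow Corridor 2,962.54.
Cap binds for Valley Plaza ($1,100); remaining pool $18,700 reallocated over remaining residents 8,426.
Remaining shares: Thornfield Overpass 5,035.64 → $5,000; Harbor Terminal 297.39 → $300; West Reservoir 1,651.17 → $1,700; Riverside Interchange 8,497.78 → $8,500; Winslow Corridor 3,218.02 → $3,200.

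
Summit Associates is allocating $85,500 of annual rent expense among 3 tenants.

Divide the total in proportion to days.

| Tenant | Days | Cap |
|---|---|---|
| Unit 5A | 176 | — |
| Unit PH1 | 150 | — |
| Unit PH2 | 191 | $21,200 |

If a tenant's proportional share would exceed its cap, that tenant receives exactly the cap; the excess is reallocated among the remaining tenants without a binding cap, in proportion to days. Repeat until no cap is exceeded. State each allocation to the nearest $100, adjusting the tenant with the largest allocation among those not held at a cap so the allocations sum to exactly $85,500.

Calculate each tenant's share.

Unit 5A: $34,700; Unit PH1: $29,600; Unit PH2: $21,200

Combined days = 517.
Unconstrained shares: Unit 5A 29,106.38; Unit PH1 24,806.58; Unit PH2 31,587.04.
Held at cap: Unit PH2 ($21,200); balance $64,300 reallocated over remaining days 326.
Remaining shares: Unit 5A 34,714.11 → $34,700; Unit PH1 29,585.89 → $29,600.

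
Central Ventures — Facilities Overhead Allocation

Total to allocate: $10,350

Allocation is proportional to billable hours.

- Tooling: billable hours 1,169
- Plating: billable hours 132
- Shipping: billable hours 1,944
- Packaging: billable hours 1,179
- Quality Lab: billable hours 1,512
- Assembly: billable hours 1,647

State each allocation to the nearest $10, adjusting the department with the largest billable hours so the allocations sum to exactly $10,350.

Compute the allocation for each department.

Billable hours total: 1,169 + 132 + 1,944 + 1,179 + 1,512 + 1,647 = 7,583.
Unrounded shares: Tooling 1,595.56; Plating 180.17; Shipping 2,653.36; Packaging 1,609.21; Quality Lab 2,063.72; Assembly 2,247.98.
After rounding ($10): Tooling $1,600; Plating $180; Shipping $2,650; Packaging $1,610; Quality Lab $2,060; Assembly $2,250. Sum = $10,350.
Rounded total matches; no reconciliation needed.

Tooling: $1,600 | Plating: $180 | Shipping: $2,650 | Packaging: $1,610 | Quality Lab: $2,060 | Assembly: $2,250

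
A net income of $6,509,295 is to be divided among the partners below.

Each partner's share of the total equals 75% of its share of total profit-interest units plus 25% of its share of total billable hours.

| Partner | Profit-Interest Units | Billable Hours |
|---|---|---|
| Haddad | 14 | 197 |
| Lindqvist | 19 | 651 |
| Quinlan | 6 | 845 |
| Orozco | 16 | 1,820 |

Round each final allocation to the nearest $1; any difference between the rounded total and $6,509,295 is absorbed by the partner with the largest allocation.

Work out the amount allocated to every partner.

Haddad: $1,333,940 · Lindqvist: $1,988,061 · Quinlan: $924,007 · Orozco: $2,263,287

Totals — profit-interest units 55, billable hours 3,513.
Combined weights (75% profit-interest units + 25% billable hours): Haddad 0.2049; Lindqvist 0.3054; Quinlan 0.1420; Orozco 0.3477.
Unrounded shares: Haddad 1,333,939.72; Lindqvist 1,988,061.29; Quinlan 924,007.25; Orozco 2,263,286.74.
After rounding ($1): Haddad $1,333,940; Lindqvist $1,988,061; Quinlan $924,007; Orozco $2,263,287. Sum = $6,509,295.
No rounding difference to absorb.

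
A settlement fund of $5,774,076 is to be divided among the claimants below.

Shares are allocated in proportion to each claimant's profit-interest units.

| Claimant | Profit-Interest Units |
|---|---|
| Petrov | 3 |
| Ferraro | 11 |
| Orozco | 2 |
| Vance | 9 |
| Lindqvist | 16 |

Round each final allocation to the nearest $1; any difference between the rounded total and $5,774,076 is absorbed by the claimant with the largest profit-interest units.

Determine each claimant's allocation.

Petrov: $422,493 | Ferraro: $1,549,142 | Orozco: $281,662 | Vance: $1,267,480 | Lindqvist: $2,253,299

Combined profit-interest units = 41.
Proportional shares: Petrov 3/41 × $5,774,076 = 422,493.37; Ferraro 11/41 × $5,774,076 = 1,549,142.34; Orozco 2/41 × $5,774,076 = 281,662.24; Vance 9/41 × $5,774,076 = 1,267,480.10; Lindqvist 16/41 × $5,774,076 = 2,253,297.95.
After rounding ($1): Petrov $422,493; Ferraro $1,549,142; Orozco $281,662; Vance $1,267,480; Lindqvist $2,253,298. Sum = $5,774,075.
Difference $5,774,076 − $5,774,075 = +$1 applied to largest profit-interest units (Lindqvist): Lindqvist becomes $2,253,299.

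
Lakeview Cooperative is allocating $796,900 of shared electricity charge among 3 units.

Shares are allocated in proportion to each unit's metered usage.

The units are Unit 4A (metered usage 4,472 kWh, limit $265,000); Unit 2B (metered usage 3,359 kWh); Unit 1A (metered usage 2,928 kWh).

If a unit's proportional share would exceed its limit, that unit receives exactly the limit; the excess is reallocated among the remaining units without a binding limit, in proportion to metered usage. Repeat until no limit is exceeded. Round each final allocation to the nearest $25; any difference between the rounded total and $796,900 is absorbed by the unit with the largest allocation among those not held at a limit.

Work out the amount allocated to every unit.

Unit 4A: $265,000; Unit 2B: $284,175; Unit 1A: $247,725

Metered usage total: 10,759.
Unconstrained shares: Unit 4A 331,233.09; Unit 2B 248,795.16; Unit 1A 216,871.75.
Capped: Unit 4A ($265,000); remaining pool $531,900 reallocated over remaining metered usage 6,287.
Shares after redistribution: Unit 2B 284,181.98 → $284,175; Unit 1A 247,718.02 → $247,725.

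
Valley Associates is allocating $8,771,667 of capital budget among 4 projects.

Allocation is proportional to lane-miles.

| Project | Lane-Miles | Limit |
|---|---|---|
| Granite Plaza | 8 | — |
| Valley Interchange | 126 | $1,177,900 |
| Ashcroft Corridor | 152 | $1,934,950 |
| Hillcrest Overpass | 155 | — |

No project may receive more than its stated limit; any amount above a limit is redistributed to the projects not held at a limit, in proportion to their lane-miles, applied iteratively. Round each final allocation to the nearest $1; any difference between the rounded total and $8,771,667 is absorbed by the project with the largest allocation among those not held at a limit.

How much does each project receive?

Granite Plaza: $277,733; Valley Interchange: $1,177,900; Ashcroft Corridor: $1,934,950; Hillcrest Overpass: $5,381,084

Lane-miles total: 441.
Proportional shares (ignoring caps): Granite Plaza 159,123.21; Valley Interchange 2,506,190.57; Ashcroft Corridor 3,023,341.01; Hillcrest Overpass 3,083,012.21.
Cap binds for Valley Interchange ($1,177,900), Ashcroft Corridor ($1,934,950); remaining pool $5,658,817 reallocated over remaining lane-miles 163.
Redistributed shares: Granite Plaza 277,733.35 → $277,733; Hillcrest Overpass 5,381,083.65 → $5,381,084.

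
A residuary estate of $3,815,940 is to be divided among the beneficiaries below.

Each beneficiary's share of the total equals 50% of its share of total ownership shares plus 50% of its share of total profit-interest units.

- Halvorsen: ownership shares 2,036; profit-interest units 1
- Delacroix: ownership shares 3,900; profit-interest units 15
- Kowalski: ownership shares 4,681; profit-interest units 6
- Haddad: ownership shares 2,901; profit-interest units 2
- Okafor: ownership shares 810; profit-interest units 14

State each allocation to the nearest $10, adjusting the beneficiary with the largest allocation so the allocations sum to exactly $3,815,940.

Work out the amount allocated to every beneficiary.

Ownership shares total 14,328; profit-interest units total 38.
Composite weights (50% ownership shares + 50% profit-interest units): Halvorsen 0.0842; Delacroix 0.3335; Kowalski 0.2423; Haddad 0.1276; Okafor 0.2125.
Raw shares: Halvorsen 321,331.10; Delacroix 1,272,484.62; Kowalski 924,597.87; Haddad 486,727.47; Okafor 810,798.94.
Rounded to nearest $10: Halvorsen $321,330; Delacroix $1,272,480; Kowalski $924,600; Haddad $486,730; Okafor $810,800. Sum = $3,815,940.
No rounding difference to absorb.

Halvorsen: $321,330 · Delacroix: $1,272,480 · Kowalski: $924,600 · Haddad: $486,730 · Okafor: $810,800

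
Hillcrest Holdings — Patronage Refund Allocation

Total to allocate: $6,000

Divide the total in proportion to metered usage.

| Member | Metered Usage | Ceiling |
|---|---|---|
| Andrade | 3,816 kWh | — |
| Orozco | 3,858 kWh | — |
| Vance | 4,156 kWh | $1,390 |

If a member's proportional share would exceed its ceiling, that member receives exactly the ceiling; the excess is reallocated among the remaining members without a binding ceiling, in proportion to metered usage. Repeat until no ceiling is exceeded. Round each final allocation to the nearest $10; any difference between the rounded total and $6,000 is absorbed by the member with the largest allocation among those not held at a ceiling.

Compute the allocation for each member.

Total metered usage = 11,830.
Unconstrained shares: Andrade 1,935.42; Orozco 1,956.72; Vance 2,107.86.
Cap binds for Vance ($1,390); balance $4,610 reallocated over remaining metered usage 7,674.
Remaining shares: Andrade 2,292.38 → $2,290; Orozco 2,317.62 → $2,320.

Andrade: $2,290 | Orozco: $2,320 | Vance: $1,390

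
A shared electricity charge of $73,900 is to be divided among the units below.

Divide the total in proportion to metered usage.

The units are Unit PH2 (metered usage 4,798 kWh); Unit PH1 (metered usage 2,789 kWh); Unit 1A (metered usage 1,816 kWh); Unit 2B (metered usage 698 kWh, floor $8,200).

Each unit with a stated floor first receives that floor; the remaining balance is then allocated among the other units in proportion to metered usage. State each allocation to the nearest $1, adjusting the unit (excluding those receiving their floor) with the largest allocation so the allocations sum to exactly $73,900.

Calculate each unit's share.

Fund the minimums — Unit 2B $8,200. Remaining pool $65,700.
Remaining pool split over remaining metered usage 9,403: Unit PH2 33,524.26 → $33,524; Unit PH1 19,487.11 → $19,487; Unit 1A 12,688.63 → $12,689.

Unit PH2: $33,524; Unit PH1: $19,487; Unit 1A: $12,689; Unit 2B: $8,200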